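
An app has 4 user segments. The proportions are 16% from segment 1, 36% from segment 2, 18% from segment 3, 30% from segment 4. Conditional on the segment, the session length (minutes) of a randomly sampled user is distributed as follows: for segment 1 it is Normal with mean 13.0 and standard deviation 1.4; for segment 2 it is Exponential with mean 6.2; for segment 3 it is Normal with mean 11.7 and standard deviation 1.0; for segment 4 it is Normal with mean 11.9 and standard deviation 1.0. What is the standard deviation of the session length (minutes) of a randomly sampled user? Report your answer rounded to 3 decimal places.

4.783

Per component, 1: μ=13, E[X²]=170.96; 2: μ=6.2, E[X²]=76.88; 3: μ=11.7, E[X²]=137.89; 4: μ=11.9, E[X²]=142.61.
E[X] = 0.16·13 + 0.36·6.2 + 0.18·11.7 + 0.3·11.9 = 9.988.
E[X²] = 0.16·170.96 + 0.36·76.88 + 0.18·137.89 + 0.3·142.61 = 122.634.
Var(X) = E[X²] − (E[X])² = 122.634 − 99.7601 = 22.8735.
SD(X) = √22.8735 = 4.78262.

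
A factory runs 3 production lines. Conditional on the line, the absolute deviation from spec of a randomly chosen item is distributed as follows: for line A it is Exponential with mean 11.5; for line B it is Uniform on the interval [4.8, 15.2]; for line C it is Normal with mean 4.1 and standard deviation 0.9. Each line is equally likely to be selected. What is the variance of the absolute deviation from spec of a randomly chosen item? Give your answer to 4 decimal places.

57.5600

Per component, A: μ=11.5, E[X²]=264.5; B: μ=10, E[X²]=109.013; C: μ=4.1, E[X²]=17.62.
E[X] = 0.333333·11.5 + 0.333333·10 + 0.333333·4.1 = 8.53333.
E[X²] = 0.333333·264.5 + 0.333333·109.013 + 0.333333·17.62 = 130.378.
Var(X) = E[X²] − (E[X])² = 130.378 − 72.8178 = 57.56.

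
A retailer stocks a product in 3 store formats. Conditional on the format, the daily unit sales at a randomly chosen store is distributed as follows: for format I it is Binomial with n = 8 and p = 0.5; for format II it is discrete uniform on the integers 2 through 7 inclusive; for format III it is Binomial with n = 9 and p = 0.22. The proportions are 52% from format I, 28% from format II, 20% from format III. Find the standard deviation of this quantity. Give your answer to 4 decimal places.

Per component, I: μ=4, E[X²]=18; II: μ=4.5, E[X²]=23.1667; III: μ=1.98, E[X²]=5.4648.
E[X] = 0.52·4 + 0.28·4.5 + 0.2·1.98 = 3.736.
E[X²] = 0.52·18 + 0.28·23.1667 + 0.2·5.4648 = 16.9396.
Var(X) = E[X²] − (E[X])² = 16.9396 − 13.9577 = 2.98193.
SD(X) = √2.98193 = 1.72683.

1.7268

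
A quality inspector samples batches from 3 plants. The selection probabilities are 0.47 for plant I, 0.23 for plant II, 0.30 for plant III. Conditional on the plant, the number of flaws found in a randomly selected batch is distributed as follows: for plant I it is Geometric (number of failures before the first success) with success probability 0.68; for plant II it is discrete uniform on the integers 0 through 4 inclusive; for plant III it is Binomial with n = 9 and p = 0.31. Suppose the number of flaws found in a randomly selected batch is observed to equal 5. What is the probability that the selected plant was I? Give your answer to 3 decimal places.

Likelihoods P(X=5 | ·): I: 0.0022817; II: 0; III: 0.0817665.
Posterior ∝ prior × likelihood. Numerator for I: 0.47·0.0022817 = 0.0010724.
Normalizing constant: 0.47·0.0022817 + 0.23·0 + 0.3·0.0817665 = 0.0256023.
P(I | observation) = 0.0010724 / 0.0256023 = 0.0418868.

0.042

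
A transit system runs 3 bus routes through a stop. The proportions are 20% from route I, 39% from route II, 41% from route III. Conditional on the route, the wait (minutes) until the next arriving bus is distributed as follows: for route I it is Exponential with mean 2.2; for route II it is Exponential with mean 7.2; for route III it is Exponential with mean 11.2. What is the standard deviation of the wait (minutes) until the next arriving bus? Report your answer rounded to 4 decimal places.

9.1524

Per component, I: μ=2.2, E[X²]=9.68; II: μ=7.2, E[X²]=103.68; III: μ=11.2, E[X²]=250.88.
E[X] = 0.2·2.2 + 0.39·7.2 + 0.41·11.2 = 7.84.
E[X²] = 0.2·9.68 + 0.39·103.68 + 0.41·250.88 = 145.232.
Var(X) = E[X²] − (E[X])² = 145.232 − 61.4656 = 83.7664.
SD(X) = √83.7664 = 9.1524.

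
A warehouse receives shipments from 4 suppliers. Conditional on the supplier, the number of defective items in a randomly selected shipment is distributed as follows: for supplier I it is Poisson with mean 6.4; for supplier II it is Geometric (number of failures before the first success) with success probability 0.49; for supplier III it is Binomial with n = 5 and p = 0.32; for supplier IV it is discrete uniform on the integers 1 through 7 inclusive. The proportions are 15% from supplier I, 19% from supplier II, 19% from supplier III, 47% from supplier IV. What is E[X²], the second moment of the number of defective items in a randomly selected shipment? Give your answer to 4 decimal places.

For each component E[X²] = Var + (mean)², giving I: 47.36; II: 3.20741; III: 3.648; IV: 20.
Overall E[X²] = 0.15·47.36 + 0.19·3.20741 + 0.19·3.648 + 0.47·20 = 17.8065.

17.8065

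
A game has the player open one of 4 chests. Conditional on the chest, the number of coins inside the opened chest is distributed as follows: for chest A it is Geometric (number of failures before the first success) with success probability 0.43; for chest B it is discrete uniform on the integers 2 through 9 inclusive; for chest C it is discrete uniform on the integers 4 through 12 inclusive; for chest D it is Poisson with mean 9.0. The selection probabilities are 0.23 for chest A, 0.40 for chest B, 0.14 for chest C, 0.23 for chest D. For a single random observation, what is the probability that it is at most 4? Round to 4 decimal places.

0.3944

Conditional on each chest, P(X ≤ 4): A: 0.939831; B: 0.375; C: 0.111111; D: 0.0549636.
By total probability, P(X ≤ 4) = 0.23·0.939831 + 0.4·0.375 + 0.14·0.111111 + 0.23·0.0549636 = 0.394358.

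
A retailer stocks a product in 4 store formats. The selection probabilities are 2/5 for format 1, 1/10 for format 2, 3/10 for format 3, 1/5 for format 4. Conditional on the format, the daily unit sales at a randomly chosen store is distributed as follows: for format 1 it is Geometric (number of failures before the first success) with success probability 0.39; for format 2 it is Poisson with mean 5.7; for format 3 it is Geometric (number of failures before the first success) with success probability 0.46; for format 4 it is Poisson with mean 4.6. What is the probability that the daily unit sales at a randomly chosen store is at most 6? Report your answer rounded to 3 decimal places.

0.912

Conditional on each format, P(X ≤ 6): 1: 0.968573; 2: 0.654366; 3: 0.986611; 4: 0.818029.
By total probability, P(X ≤ 6) = 0.4·0.968573 + 0.1·0.654366 + 0.3·0.986611 + 0.2·0.818029 = 0.912455.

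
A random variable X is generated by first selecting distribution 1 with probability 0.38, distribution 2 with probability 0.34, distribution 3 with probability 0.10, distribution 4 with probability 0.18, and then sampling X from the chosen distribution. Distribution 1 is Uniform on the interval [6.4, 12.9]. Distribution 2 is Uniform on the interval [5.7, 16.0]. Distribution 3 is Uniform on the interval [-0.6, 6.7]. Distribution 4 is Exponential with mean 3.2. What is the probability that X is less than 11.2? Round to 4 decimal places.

Conditional on each component, P(X < 11.2): 1: 0.738462; 2: 0.533981; 3: 1; 4: 0.969803.
By total probability, P(X < 11.2) = 0.38·0.738462 + 0.34·0.533981 + 0.1·1 + 0.18·0.969803 = 0.736733.

0.7367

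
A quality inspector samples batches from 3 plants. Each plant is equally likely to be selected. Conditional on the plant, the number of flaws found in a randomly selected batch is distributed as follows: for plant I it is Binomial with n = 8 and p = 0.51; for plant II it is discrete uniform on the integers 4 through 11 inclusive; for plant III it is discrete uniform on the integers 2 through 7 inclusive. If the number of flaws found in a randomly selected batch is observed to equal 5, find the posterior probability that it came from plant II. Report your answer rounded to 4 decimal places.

0.2409

Likelihoods P(X=5 | ·): I: 0.227315; II: 0.125; III: 0.166667.
Posterior ∝ prior × likelihood. Numerator for II: 0.333333·0.125 = 0.0416667.
Normalizing constant: 0.333333·0.227315 + 0.333333·0.125 + 0.333333·0.166667 = 0.172994.
P(II | observation) = 0.0416667 / 0.172994 = 0.240857.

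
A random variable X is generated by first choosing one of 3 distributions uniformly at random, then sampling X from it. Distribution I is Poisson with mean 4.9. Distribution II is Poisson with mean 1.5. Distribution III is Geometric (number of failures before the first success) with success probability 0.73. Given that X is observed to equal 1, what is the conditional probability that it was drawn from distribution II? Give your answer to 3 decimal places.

Likelihoods P(X=1 | ·): I: 0.0364883; II: 0.334695; III: 0.1971.
Posterior ∝ prior × likelihood. Numerator for II: 0.333333·0.334695 = 0.111565.
Normalizing constant: 0.333333·0.0364883 + 0.333333·0.334695 + 0.333333·0.1971 = 0.189428.
P(II | observation) = 0.111565 / 0.189428 = 0.588958.

0.589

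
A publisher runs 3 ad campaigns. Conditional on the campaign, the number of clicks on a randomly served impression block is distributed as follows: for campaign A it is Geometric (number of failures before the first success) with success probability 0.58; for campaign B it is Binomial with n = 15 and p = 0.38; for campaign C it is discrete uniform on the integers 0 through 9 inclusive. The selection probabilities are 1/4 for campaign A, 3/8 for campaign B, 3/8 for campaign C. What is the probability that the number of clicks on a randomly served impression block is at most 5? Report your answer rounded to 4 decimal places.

Conditional on each campaign, P(X ≤ 5): A: 0.994511; B: 0.466528; C: 0.6.
By total probability, P(X ≤ 5) = 0.25·0.994511 + 0.375·0.466528 + 0.375·0.6 = 0.648576.

0.6486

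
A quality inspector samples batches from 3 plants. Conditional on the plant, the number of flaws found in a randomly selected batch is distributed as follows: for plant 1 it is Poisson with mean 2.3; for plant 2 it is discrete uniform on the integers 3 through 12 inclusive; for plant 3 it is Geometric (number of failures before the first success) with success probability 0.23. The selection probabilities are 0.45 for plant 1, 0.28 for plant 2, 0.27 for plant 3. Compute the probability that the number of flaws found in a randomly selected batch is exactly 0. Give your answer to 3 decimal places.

Conditional on each plant, P(X = 0): 1: 0.100259; 2: 0; 3: 0.23.
By total probability, P(X = 0) = 0.45·0.100259 + 0.28·0 + 0.27·0.23 = 0.107216.

0.107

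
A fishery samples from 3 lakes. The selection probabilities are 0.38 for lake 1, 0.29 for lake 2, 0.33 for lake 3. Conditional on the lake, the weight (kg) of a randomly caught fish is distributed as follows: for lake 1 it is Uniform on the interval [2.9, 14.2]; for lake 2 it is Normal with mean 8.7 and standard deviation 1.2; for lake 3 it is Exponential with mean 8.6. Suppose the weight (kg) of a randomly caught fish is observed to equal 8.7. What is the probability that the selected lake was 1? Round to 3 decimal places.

Likelihoods f(8.7 | ·): 1: 0.0884956; 2: 0.332452; 3: 0.0422822.
Posterior ∝ prior × likelihood. Numerator for 1: 0.38·0.0884956 = 0.0336283.
Normalizing constant: 0.38·0.0884956 + 0.29·0.332452 + 0.33·0.0422822 = 0.143992.
P(1 | observation) = 0.0336283 / 0.143992 = 0.233542.

0.234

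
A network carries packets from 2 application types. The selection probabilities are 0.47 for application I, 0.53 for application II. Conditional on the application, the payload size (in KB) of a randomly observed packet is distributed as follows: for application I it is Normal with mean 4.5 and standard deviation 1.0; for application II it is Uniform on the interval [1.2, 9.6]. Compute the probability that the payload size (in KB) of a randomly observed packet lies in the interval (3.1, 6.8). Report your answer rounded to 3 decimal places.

0.660

Conditional on each application, P(3.1 < X < 6.8): I: 0.908519; II: 0.440476.
By total probability, P(3.1 < X < 6.8) = 0.47·0.908519 + 0.53·0.440476 = 0.660456.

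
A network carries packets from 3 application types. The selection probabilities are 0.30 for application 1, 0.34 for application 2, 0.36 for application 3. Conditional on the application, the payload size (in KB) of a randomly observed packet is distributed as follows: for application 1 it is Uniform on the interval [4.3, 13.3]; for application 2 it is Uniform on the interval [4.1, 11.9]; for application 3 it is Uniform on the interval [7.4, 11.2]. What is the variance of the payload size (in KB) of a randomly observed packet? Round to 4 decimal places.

Per component, 1: μ=8.8, E[X²]=84.19; 2: μ=8, E[X²]=69.07; 3: μ=9.3, E[X²]=87.6933.
E[X] = 0.3·8.8 + 0.34·8 + 0.36·9.3 = 8.708.
E[X²] = 0.3·84.19 + 0.34·69.07 + 0.36·87.6933 = 80.3104.
Var(X) = E[X²] − (E[X])² = 80.3104 − 75.8293 = 4.48114.

4.4811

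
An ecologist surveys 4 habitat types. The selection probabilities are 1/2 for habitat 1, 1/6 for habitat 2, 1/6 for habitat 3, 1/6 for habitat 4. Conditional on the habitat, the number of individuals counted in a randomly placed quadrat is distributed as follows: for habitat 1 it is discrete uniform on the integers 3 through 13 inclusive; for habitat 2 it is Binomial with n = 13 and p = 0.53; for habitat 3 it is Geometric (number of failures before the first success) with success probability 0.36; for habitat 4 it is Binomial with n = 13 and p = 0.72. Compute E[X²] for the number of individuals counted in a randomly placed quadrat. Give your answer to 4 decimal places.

61.8399

For each component E[X²] = Var + (mean)², giving 1: 74; 2: 50.7104; 3: 8.09877; 4: 90.2304.
Overall E[X²] = 0.5·74 + 0.166667·50.7104 + 0.166667·8.09877 + 0.166667·90.2304 = 61.8399.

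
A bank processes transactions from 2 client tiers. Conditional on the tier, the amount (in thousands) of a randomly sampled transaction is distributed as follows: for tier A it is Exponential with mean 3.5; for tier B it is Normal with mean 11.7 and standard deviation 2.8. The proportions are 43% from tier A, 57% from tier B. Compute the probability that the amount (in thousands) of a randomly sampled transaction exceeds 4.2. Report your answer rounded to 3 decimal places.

0.697

Conditional on each tier, P(X > 4.2): A: 0.301194; B: 0.996303.
By total probability, P(X > 4.2) = 0.43·0.301194 + 0.57·0.996303 = 0.697406.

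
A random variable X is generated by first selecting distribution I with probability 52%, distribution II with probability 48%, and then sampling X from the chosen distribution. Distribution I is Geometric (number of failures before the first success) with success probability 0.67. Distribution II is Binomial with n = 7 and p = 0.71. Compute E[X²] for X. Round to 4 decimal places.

13.0567

For each component E[X²] = Var + (mean)², giving I: 0.977723; II: 26.1422.
Overall E[X²] = 0.52·0.977723 + 0.48·26.1422 = 13.0567.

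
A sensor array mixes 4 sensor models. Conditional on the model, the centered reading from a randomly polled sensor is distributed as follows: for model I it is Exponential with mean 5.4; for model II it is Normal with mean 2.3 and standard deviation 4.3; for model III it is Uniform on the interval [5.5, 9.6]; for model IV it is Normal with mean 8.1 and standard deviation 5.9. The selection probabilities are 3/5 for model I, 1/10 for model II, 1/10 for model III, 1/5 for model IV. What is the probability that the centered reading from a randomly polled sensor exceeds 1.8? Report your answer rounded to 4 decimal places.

0.7560

Conditional on each model, P(X > 1.8): I: 0.716531; II: 0.546284; III: 1; IV: 0.857194.
By total probability, P(X > 1.8) = 0.6·0.716531 + 0.1·0.546284 + 0.1·1 + 0.2·0.857194 = 0.755986.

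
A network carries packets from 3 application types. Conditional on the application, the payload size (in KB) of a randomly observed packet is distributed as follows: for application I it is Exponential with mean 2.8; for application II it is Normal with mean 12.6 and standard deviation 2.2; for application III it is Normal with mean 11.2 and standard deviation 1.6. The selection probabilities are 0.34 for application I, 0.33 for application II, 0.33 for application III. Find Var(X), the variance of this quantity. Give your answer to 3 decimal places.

Per component, I: μ=2.8, E[X²]=15.68; II: μ=12.6, E[X²]=163.6; III: μ=11.2, E[X²]=128.
E[X] = 0.34·2.8 + 0.33·12.6 + 0.33·11.2 = 8.806.
E[X²] = 0.34·15.68 + 0.33·163.6 + 0.33·128 = 101.559.
Var(X) = E[X²] − (E[X])² = 101.559 − 77.5456 = 24.0136.

24.014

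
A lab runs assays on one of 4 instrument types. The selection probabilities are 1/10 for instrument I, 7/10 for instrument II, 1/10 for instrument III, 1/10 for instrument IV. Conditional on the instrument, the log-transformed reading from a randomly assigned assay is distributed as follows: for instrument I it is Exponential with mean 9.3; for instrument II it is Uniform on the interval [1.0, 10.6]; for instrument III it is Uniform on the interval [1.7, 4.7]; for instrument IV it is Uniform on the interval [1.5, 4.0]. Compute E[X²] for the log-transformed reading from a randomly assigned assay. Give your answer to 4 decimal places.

For each component E[X²] = Var + (mean)², giving I: 172.98; II: 41.32; III: 10.99; IV: 8.08333.
Overall E[X²] = 0.1·172.98 + 0.7·41.32 + 0.1·10.99 + 0.1·8.08333 = 48.1293.

48.1293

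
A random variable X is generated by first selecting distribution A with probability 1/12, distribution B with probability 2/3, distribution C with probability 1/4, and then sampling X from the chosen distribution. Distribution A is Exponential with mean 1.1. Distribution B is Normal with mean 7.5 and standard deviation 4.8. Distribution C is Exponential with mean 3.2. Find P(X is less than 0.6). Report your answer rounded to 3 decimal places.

Conditional on each component, P(X < 0.6): A: 0.420422; B: 0.075288; C: 0.170971.
By total probability, P(X < 0.6) = 0.0833333·0.420422 + 0.666667·0.075288 + 0.25·0.170971 = 0.12797.

0.128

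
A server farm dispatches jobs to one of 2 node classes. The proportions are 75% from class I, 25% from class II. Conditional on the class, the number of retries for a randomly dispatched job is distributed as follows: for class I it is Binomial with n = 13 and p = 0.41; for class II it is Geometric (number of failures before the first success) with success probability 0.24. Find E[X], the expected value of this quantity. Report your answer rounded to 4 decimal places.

Component means — I: 5.33; II: 3.16667.
E[X] = 0.75·5.33 + 0.25·3.16667 = 4.78917.

4.7892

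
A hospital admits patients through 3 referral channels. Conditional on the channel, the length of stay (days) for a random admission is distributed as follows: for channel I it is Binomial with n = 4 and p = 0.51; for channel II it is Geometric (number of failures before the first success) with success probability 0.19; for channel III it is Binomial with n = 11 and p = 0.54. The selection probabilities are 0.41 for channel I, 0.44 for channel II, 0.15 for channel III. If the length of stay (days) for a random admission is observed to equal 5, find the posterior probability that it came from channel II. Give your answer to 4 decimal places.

Likelihoods P(X=5 | ·): I: 0; II: 0.0662489; III: 0.200982.
Posterior ∝ prior × likelihood. Numerator for II: 0.44·0.0662489 = 0.0291495.
Normalizing constant: 0.41·0 + 0.44·0.0662489 + 0.15·0.200982 = 0.0592969.
P(II | observation) = 0.0291495 / 0.0592969 = 0.491586.

0.4916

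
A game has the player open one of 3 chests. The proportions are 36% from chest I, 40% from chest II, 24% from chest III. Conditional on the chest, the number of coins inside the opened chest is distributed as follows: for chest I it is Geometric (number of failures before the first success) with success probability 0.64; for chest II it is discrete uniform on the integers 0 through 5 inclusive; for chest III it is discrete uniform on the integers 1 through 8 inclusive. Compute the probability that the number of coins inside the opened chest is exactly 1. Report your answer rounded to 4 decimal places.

0.1796

Conditional on each chest, P(X = 1): I: 0.2304; II: 0.166667; III: 0.125.
By total probability, P(X = 1) = 0.36·0.2304 + 0.4·0.166667 + 0.24·0.125 = 0.179611.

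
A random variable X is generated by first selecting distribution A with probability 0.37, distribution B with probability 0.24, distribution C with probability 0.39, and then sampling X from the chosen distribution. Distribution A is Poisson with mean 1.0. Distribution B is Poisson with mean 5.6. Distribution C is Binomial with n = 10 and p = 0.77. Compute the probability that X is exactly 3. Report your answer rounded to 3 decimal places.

0.049

Conditional on each component, P(X = 3): A: 0.0613132; B: 0.108234; C: 0.0018653.
By total probability, P(X = 3) = 0.37·0.0613132 + 0.24·0.108234 + 0.39·0.0018653 = 0.0493895.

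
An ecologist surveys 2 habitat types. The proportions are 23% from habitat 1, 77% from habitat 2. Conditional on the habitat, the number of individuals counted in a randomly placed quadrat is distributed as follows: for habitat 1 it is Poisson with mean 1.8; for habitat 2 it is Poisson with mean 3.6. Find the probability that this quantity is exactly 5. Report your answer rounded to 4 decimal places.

Conditional on each habitat, P(X = 5): 1: 0.0260286; 2: 0.13768.
By total probability, P(X = 5) = 0.23·0.0260286 + 0.77·0.13768 = 0.112.

0.1120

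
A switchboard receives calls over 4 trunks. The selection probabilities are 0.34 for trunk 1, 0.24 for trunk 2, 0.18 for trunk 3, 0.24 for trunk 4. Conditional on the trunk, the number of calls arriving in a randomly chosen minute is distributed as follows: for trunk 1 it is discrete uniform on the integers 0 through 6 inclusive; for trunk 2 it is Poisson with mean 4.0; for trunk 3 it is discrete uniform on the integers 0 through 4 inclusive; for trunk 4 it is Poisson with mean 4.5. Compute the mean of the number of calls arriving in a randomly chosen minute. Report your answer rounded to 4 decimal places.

Component means — 1: 3; 2: 4; 3: 2; 4: 4.5.
E[X] = 0.34·3 + 0.24·4 + 0.18·2 + 0.24·4.5 = 3.42.

3.4200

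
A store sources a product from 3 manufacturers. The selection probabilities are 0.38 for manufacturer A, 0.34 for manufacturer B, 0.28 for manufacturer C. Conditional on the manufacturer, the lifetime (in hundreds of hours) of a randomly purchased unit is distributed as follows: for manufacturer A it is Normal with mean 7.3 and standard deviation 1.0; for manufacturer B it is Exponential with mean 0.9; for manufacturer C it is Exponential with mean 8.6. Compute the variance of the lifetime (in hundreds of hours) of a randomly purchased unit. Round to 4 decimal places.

32.4805

Per component, A: μ=7.3, E[X²]=54.29; B: μ=0.9, E[X²]=1.62; C: μ=8.6, E[X²]=147.92.
E[X] = 0.38·7.3 + 0.34·0.9 + 0.28·8.6 = 5.488.
E[X²] = 0.38·54.29 + 0.34·1.62 + 0.28·147.92 = 62.5986.
Var(X) = E[X²] − (E[X])² = 62.5986 − 30.1181 = 32.4805.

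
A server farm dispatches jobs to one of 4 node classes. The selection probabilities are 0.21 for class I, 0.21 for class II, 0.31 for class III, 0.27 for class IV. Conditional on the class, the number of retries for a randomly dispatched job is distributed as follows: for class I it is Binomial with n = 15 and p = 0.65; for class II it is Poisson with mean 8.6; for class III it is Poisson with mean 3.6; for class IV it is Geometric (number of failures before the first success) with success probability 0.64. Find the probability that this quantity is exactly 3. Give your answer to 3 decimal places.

Conditional on each class, P(X = 3): I: 0.000422248; II: 0.0195169; III: 0.212469; IV: 0.0298598.
By total probability, P(X = 3) = 0.21·0.000422248 + 0.21·0.0195169 + 0.31·0.212469 + 0.27·0.0298598 = 0.0781149.

0.078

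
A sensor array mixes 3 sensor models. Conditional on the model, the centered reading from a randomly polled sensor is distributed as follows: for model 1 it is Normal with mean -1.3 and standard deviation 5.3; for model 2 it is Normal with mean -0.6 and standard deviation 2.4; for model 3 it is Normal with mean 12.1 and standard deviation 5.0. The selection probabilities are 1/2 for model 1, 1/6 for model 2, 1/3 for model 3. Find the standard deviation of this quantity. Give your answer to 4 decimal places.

7.8909

Per component, 1: μ=-1.3, E[X²]=29.78; 2: μ=-0.6, E[X²]=6.12; 3: μ=12.1, E[X²]=171.41.
E[X] = 0.5·-1.3 + 0.166667·-0.6 + 0.333333·12.1 = 3.28333.
E[X²] = 0.5·29.78 + 0.166667·6.12 + 0.333333·171.41 = 73.0467.
Var(X) = E[X²] − (E[X])² = 73.0467 − 10.7803 = 62.2664.
SD(X) = √62.2664 = 7.89091.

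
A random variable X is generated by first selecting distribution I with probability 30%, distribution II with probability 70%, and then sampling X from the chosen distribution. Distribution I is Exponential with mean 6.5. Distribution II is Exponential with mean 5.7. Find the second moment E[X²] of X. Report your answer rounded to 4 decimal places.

70.8360

For each component E[X²] = Var + (mean)², giving I: 84.5; II: 64.98.
Overall E[X²] = 0.3·84.5 + 0.7·64.98 = 70.836.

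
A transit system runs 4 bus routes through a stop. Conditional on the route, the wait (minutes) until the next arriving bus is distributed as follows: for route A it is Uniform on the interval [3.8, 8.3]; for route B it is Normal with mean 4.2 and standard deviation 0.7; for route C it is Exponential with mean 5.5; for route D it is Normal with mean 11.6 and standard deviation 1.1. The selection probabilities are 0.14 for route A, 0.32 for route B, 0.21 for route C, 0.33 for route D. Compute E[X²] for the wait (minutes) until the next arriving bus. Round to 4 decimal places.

68.6713

For each component E[X²] = Var + (mean)², giving A: 38.29; B: 18.13; C: 60.5; D: 135.77.
Overall E[X²] = 0.14·38.29 + 0.32·18.13 + 0.21·60.5 + 0.33·135.77 = 68.6713.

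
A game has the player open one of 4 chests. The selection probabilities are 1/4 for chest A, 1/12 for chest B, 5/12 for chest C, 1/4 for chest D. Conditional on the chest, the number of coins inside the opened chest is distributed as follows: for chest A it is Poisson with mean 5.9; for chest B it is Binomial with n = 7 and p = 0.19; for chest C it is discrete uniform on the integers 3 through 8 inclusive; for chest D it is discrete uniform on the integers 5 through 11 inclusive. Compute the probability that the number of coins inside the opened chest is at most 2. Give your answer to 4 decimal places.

Conditional on each chest, P(X ≤ 2): A: 0.0665822; B: 0.868732; C: 0; D: 0.
By total probability, P(X ≤ 2) = 0.25·0.0665822 + 0.0833333·0.868732 + 0.416667·0 + 0.25·0 = 0.0890399.

0.0890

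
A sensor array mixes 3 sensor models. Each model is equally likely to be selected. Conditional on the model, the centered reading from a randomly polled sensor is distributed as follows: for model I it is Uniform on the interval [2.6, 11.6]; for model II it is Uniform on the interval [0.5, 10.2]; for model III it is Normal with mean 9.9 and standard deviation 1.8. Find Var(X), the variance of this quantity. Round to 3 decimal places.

9.455

Per component, I: μ=7.1, E[X²]=57.16; II: μ=5.35, E[X²]=36.4633; III: μ=9.9, E[X²]=101.25.
E[X] = 0.333333·7.1 + 0.333333·5.35 + 0.333333·9.9 = 7.45.
E[X²] = 0.333333·57.16 + 0.333333·36.4633 + 0.333333·101.25 = 64.9578.
Var(X) = E[X²] − (E[X])² = 64.9578 − 55.5025 = 9.45528.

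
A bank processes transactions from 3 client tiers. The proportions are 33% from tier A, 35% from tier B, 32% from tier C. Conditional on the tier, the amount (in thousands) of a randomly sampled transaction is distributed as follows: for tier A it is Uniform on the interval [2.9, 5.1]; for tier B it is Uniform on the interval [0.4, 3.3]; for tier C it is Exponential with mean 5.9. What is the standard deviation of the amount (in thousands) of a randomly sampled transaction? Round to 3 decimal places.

Per component, A: μ=4, E[X²]=16.4033; B: μ=1.85, E[X²]=4.12333; C: μ=5.9, E[X²]=69.62.
E[X] = 0.33·4 + 0.35·1.85 + 0.32·5.9 = 3.8555.
E[X²] = 0.33·16.4033 + 0.35·4.12333 + 0.32·69.62 = 29.1347.
Var(X) = E[X²] − (E[X])² = 29.1347 − 14.8649 = 14.2698.
SD(X) = √14.2698 = 3.77754.

3.778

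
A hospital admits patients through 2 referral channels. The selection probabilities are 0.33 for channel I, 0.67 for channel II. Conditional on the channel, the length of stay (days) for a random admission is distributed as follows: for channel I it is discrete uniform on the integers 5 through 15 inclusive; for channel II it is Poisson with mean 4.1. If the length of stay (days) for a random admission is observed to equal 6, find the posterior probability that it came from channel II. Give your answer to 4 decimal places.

0.7095

Likelihoods P(X=6 | ·): I: 0.0909091; II: 0.109336.
Posterior ∝ prior × likelihood. Numerator for II: 0.67·0.109336 = 0.0732551.
Normalizing constant: 0.33·0.0909091 + 0.67·0.109336 = 0.103255.
P(II | observation) = 0.0732551 / 0.103255 = 0.709458.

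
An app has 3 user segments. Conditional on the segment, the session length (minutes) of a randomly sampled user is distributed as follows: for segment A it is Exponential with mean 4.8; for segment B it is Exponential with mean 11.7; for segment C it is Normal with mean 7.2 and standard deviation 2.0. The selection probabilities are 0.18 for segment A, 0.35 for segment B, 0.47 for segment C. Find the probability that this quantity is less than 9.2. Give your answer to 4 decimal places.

0.7395

Conditional on each segment, P(X < 9.2): A: 0.852904; B: 0.544484; C: 0.841345.
By total probability, P(X < 9.2) = 0.18·0.852904 + 0.35·0.544484 + 0.47·0.841345 = 0.739524.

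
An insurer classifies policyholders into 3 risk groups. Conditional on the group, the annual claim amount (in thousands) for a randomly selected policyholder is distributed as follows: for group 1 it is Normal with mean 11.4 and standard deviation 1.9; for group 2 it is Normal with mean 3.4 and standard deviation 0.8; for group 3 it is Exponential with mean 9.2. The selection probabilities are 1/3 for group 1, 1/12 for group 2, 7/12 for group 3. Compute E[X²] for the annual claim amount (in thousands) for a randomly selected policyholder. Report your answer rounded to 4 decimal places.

144.2867

For each component E[X²] = Var + (mean)², giving 1: 133.57; 2: 12.2; 3: 169.28.
Overall E[X²] = 0.333333·133.57 + 0.0833333·12.2 + 0.583333·169.28 = 144.287.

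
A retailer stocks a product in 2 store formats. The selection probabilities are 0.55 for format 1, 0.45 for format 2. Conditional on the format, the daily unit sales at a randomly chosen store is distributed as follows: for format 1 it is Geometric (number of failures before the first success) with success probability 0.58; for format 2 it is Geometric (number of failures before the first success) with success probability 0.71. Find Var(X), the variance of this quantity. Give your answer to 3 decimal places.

0.970

Per component, 1: μ=0.724138, E[X²]=1.77289; 2: μ=0.408451, E[X²]=0.742115.
E[X] = 0.55·0.724138 + 0.45·0.408451 = 0.582079.
E[X²] = 0.55·1.77289 + 0.45·0.742115 = 1.30904.
Var(X) = E[X²] − (E[X])² = 1.30904 − 0.338816 = 0.970225.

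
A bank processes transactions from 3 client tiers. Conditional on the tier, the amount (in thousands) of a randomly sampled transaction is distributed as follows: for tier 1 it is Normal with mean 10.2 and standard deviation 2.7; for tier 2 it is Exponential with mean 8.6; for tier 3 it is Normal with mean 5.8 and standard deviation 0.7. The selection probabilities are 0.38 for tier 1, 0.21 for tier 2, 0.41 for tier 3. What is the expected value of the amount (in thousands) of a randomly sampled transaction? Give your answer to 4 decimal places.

Component means — 1: 10.2; 2: 8.6; 3: 5.8.
E[X] = 0.38·10.2 + 0.21·8.6 + 0.41·5.8 = 8.06.

8.0600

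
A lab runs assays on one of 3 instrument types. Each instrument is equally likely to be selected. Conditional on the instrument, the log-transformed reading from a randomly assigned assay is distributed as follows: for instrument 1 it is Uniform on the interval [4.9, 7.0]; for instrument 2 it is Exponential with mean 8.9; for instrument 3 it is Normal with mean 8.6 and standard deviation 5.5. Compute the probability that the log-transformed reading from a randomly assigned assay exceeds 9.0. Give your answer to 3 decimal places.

0.278

Conditional on each instrument, P(X > 9.0): 1: 0; 2: 0.363769; 3: 0.471012.
By total probability, P(X > 9.0) = 0.333333·0 + 0.333333·0.363769 + 0.333333·0.471012 = 0.27826.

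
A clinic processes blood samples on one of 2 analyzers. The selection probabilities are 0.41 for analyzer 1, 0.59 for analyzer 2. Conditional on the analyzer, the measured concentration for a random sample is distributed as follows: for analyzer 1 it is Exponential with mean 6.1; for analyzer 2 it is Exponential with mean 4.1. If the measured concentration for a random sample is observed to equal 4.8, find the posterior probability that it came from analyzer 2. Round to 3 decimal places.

Likelihoods f(4.8 | ·): 1: 0.0746329; 2: 0.0756439.
Posterior ∝ prior × likelihood. Numerator for 2: 0.59·0.0756439 = 0.0446299.
Normalizing constant: 0.41·0.0746329 + 0.59·0.0756439 = 0.0752294.
P(2 | observation) = 0.0446299 / 0.0752294 = 0.593251.

0.593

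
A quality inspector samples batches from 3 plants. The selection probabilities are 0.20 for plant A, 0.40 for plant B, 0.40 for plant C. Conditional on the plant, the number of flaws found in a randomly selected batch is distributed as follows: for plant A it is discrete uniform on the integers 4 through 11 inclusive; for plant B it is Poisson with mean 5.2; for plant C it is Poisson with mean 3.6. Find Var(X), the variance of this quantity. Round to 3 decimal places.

6.620

Per component, A: μ=7.5, E[X²]=61.5; B: μ=5.2, E[X²]=32.24; C: μ=3.6, E[X²]=16.56.
E[X] = 0.2·7.5 + 0.4·5.2 + 0.4·3.6 = 5.02.
E[X²] = 0.2·61.5 + 0.4·32.24 + 0.4·16.56 = 31.82.
Var(X) = E[X²] − (E[X])² = 31.82 − 25.2004 = 6.6196.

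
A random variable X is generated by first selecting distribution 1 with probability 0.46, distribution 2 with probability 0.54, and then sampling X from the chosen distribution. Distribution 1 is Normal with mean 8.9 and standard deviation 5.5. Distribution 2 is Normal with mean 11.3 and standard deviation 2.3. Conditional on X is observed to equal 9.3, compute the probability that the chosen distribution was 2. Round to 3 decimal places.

Likelihoods f(9.3 | ·): 1: 0.0723434; 2: 0.118847.
Posterior ∝ prior × likelihood. Numerator for 2: 0.54·0.118847 = 0.0641773.
Normalizing constant: 0.46·0.0723434 + 0.54·0.118847 = 0.0974553.
P(2 | observation) = 0.0641773 / 0.0974553 = 0.658531.

0.659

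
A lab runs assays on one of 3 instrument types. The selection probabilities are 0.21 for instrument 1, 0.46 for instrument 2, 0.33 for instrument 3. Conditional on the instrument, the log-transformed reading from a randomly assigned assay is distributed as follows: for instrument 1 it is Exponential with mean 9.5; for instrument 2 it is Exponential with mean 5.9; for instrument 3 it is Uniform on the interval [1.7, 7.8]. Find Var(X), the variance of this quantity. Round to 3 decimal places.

Per component, 1: μ=9.5, E[X²]=180.5; 2: μ=5.9, E[X²]=69.62; 3: μ=4.75, E[X²]=25.6633.
E[X] = 0.21·9.5 + 0.46·5.9 + 0.33·4.75 = 6.2765.
E[X²] = 0.21·180.5 + 0.46·69.62 + 0.33·25.6633 = 78.3991.
Var(X) = E[X²] − (E[X])² = 78.3991 − 39.3945 = 39.0046.

39.005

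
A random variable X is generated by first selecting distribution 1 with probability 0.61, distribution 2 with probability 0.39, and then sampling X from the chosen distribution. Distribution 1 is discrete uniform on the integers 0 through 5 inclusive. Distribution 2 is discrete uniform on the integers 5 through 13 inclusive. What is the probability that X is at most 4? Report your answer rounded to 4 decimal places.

Conditional on each component, P(X ≤ 4): 1: 0.833333; 2: 0.
By total probability, P(X ≤ 4) = 0.61·0.833333 + 0.39·0 = 0.508333.

0.5083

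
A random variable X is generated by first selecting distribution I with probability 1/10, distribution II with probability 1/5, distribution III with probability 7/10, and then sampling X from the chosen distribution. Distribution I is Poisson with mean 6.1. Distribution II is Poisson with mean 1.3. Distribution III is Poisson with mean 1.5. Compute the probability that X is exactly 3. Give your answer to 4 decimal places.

Conditional on each component, P(X = 3): I: 0.0848481; II: 0.0997921; III: 0.125511.
By total probability, P(X = 3) = 0.1·0.0848481 + 0.2·0.0997921 + 0.7·0.125511 = 0.116301.

0.1163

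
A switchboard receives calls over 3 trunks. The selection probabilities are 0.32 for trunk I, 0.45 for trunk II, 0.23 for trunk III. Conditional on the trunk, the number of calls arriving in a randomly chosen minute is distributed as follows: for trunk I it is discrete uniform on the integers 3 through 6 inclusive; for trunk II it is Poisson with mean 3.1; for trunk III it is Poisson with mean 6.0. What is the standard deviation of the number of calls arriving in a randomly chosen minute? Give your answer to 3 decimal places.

Per component, I: μ=4.5, E[X²]=21.5; II: μ=3.1, E[X²]=12.71; III: μ=6, E[X²]=42.
E[X] = 0.32·4.5 + 0.45·3.1 + 0.23·6 = 4.215.
E[X²] = 0.32·21.5 + 0.45·12.71 + 0.23·42 = 22.2595.
Var(X) = E[X²] − (E[X])² = 22.2595 − 17.7662 = 4.49328.
SD(X) = √4.49328 = 2.11973.

2.120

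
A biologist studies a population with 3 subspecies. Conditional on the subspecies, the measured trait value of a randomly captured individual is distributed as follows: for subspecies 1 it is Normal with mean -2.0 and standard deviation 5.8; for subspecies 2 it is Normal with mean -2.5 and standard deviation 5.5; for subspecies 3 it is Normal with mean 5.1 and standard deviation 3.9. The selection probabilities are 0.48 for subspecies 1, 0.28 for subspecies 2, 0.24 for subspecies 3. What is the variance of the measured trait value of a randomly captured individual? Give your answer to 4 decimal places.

37.9899

Per component, 1: μ=-2, E[X²]=37.64; 2: μ=-2.5, E[X²]=36.5; 3: μ=5.1, E[X²]=41.22.
E[X] = 0.48·-2 + 0.28·-2.5 + 0.24·5.1 = -0.436.
E[X²] = 0.48·37.64 + 0.28·36.5 + 0.24·41.22 = 38.18.
Var(X) = E[X²] − (E[X])² = 38.18 − 0.190096 = 37.9899.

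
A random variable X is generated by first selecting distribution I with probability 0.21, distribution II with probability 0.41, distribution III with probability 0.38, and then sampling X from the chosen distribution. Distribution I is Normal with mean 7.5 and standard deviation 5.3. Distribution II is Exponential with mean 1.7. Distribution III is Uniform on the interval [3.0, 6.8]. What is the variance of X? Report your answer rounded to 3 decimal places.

12.572

Per component, I: μ=7.5, E[X²]=84.34; II: μ=1.7, E[X²]=5.78; III: μ=4.9, E[X²]=25.2133.
E[X] = 0.21·7.5 + 0.41·1.7 + 0.38·4.9 = 4.134.
E[X²] = 0.21·84.34 + 0.41·5.78 + 0.38·25.2133 = 29.6623.
Var(X) = E[X²] − (E[X])² = 29.6623 − 17.09 = 12.5723.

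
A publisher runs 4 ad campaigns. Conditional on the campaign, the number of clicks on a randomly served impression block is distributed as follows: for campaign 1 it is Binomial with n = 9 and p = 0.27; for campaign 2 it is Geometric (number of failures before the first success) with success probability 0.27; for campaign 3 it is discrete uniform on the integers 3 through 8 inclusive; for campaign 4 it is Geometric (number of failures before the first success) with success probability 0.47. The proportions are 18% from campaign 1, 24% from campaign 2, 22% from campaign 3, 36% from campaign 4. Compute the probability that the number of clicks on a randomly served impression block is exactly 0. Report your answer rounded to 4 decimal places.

0.2446

Conditional on each campaign, P(X = 0): 1: 0.0588716; 2: 0.27; 3: 0; 4: 0.47.
By total probability, P(X = 0) = 0.18·0.0588716 + 0.24·0.27 + 0.22·0 + 0.36·0.47 = 0.244597.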